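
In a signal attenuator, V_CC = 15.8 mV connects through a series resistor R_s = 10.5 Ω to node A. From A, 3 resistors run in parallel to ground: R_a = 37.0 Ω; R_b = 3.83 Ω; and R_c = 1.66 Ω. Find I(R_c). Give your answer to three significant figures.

I ≈ 0.920 mA

Equivalent of the parallel group: R_p = 1.123 Ω.
V_A = 15.8 × 1.123/11.62 = 1.526 mV.
Branch current I = V_A/R_c = 1.526/1.66 = 0.9196 mA.
(Check via current divider: I_total = 1.359 mA; share G_k/ΣG = 0.6765 → same result.)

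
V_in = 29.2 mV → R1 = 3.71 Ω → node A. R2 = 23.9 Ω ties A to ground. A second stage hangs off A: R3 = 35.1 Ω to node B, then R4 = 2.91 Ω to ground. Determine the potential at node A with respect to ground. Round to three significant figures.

V_A ≈ 23.3 mV

Looking into the second stage from A: R3 + R4 = 38.01 Ω appears in parallel with R2.
R2 ‖ (R3+R4) = 14.67 Ω.
V_A = 29.2 × 14.67/(3.71 + 14.67) = 23.31 mV.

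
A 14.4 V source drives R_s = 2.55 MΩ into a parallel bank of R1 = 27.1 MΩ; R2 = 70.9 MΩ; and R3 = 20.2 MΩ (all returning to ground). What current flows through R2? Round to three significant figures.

Parallel bank: R_p = 1/(1/27.1 + 1/70.9 + 1/20.2) = 9.949 MΩ.
V_A by voltage divider: V_A = 14.4 × 9.949/(2.55 + 9.949) = 11.46 V.
I(R2) = V_A / R2 = 11.46/70.9 = 0.1617 µA.

I ≈ 0.162 µA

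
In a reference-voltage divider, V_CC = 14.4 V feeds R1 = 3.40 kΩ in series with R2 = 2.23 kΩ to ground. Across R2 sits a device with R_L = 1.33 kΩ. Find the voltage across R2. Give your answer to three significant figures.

V_out ≈ 2.83 V

First combine the lower leg with the load: R2 ‖ R_L = 0.8331 kΩ.
Now apply the divider: V_out = 14.4 × 0.1968 = 2.834 V.
(Unloaded it would be 5.70 V; the load pulls it down.)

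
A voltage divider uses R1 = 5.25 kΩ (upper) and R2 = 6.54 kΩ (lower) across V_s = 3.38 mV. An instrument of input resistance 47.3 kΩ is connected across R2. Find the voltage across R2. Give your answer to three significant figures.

V_out ≈ 1.77 mV

R2 ‖ R_L = (6.54 × 47.3)/(6.54 + 47.3) = 5.746 kΩ.
Now apply the divider: V_out = 3.38 × 0.5225 = 1.766 mV.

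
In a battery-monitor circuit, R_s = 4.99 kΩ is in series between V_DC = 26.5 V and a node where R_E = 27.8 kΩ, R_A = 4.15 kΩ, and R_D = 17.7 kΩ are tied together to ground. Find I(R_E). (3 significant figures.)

I ≈ 0.358 mA

Parallel bank: R_p = 1/(1/27.8 + 1/4.15 + 1/17.7) = 2.999 kΩ.
Node voltage V_A = V_DC · R_p/(R_s + R_p) = 26.5 × 0.3754 = 9.948 V.
I(R_E) = V_A / R_E = 9.948/27.8 = 0.3578 mA.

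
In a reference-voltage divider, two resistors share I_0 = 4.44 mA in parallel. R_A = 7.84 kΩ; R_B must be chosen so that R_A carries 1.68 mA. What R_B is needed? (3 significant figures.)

R_B ≈ 4.77 kΩ

Two-branch current divider: I_A = I_0 · R_B/(R_A + R_B).
1.68/4.44 = R_B/(R_A + R_B) → R_B = R_A · (0.3784)/(1 − 0.3784) = 7.84 × 0.6087 = 4.772 kΩ.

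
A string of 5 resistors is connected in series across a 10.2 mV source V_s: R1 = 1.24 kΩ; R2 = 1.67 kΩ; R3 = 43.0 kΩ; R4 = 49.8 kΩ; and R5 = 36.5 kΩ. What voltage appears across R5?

Series total: ΣR = 1.24 + 1.67 + 43.0 + 49.8 + 36.5 = 132.2 kΩ.
V = V_s · R/ΣR = 10.2 × 0.2761 = 2.816 mV.

V ≈ 2.82 mV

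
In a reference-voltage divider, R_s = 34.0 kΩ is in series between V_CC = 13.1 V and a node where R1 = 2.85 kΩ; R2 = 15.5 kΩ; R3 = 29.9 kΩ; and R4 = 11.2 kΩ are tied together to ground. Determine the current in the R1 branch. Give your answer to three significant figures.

I ≈ 0.238 mA

Combine the parallel branches: R_p = (1/2.85 + 1/15.5 + 1/29.9 + 1/11.2)⁻¹ = 1.858 kΩ.
V_A by voltage divider: V_A = 13.1 × 1.858/(34.0 + 1.858) = 0.6789 V.
Branch current I = V_A/R1 = 0.6789/2.85 = 0.2382 mA.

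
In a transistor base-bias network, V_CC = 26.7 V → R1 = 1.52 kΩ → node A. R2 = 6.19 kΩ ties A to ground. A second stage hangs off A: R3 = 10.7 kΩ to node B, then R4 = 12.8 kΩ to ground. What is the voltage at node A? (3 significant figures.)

V_A ≈ 20.4 V

Node A sees R2 in parallel with the series input of stage 2, R3 + R4 = 23.50 kΩ.
Effective lower resistance at A: R2 ‖ 23.50 = 4.899 kΩ.
So V_A = 26.7 × 0.7632 = 20.38 V.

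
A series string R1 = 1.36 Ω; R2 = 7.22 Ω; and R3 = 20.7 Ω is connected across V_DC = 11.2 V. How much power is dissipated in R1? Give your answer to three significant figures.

ΣR = 29.28 Ω → I = 11.2/29.28 = 0.3825 A.
P = I²R = 0.1463 × 1.36 = 0.1990 W.

P ≈ 0.199 W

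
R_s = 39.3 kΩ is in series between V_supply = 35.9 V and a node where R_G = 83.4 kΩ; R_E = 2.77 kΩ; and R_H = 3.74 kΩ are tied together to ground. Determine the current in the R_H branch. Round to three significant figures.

Combine the parallel branches: R_p = (1/83.4 + 1/2.77 + 1/3.74)⁻¹ = 1.562 kΩ.
V_A = 35.9 × 1.562/40.86 = 1.372 V.
I(R_H) = V_A / R_H = 1.372/3.74 = 0.3668 mA.
(Equivalently: I_total = 0.8786 mA, then current-divider fraction G_k/ΣG = 0.4175.)

I ≈ 0.367 mA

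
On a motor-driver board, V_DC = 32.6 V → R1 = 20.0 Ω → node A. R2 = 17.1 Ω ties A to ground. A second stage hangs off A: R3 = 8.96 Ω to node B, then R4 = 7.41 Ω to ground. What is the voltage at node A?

Looking into the second stage from A: R3 + R4 = 16.37 Ω appears in parallel with R2.
Effective lower resistance at A: R2 ‖ 16.37 = 8.364 Ω.
V_A = 32.6 × 8.364/(20.0 + 8.364) = 9.613 V.

V_A ≈ 9.61 V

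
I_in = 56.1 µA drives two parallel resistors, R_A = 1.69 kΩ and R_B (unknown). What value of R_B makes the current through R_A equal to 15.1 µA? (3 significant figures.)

In a two-way split, I_A/I_in = R_B/(R_A + R_B).
15.1/56.1 = R_B/(R_A + R_B) → R_B = R_A · (0.2692)/(1 − 0.2692) = 1.69 × 0.3683 = 0.6224 kΩ.

R_B ≈ 0.622 kΩ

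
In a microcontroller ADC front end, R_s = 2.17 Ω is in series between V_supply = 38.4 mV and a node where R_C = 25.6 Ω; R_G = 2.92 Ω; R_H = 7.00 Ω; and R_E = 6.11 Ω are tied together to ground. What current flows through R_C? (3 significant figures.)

Combine the parallel branches: R_p = (1/25.6 + 1/2.92 + 1/7.00 + 1/6.11)⁻¹ = 1.453 Ω.
V_A by voltage divider: V_A = 38.4 × 1.453/(2.17 + 1.453) = 15.40 mV.
I(R_C) = V_A / R_C = 15.40/25.6 = 0.6017 mA.

I ≈ 0.602 mA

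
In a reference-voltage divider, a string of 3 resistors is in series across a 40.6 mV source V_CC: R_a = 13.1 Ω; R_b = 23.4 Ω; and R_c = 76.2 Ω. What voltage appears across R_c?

V ≈ 27.5 mV

ΣR = 13.1 + 23.4 + 76.2 = 112.7 Ω.
V = V_CC · R/ΣR = 40.6 × 0.6761 = 27.45 mV.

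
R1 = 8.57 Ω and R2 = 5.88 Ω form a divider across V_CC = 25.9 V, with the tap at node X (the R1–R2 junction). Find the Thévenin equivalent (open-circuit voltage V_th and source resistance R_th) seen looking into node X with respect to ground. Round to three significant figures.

V_th ≈ 10.5 V, R_th ≈ 3.49 Ω

V_th is the unloaded tap voltage: V_CC · R2/(R1+R2) = 25.9 × 0.4069 = 10.54 V.
Zeroing V_CC shorts the top of R1 to ground, so R_th = R1 ‖ R2 = 3.487 Ω.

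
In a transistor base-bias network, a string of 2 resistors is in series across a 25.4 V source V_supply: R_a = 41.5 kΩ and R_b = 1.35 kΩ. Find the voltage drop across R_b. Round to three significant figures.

Total series resistance ΣR = 41.5 + 1.35 = 42.85 kΩ.
By the voltage-divider rule, V = 25.4 × 1.350/42.85 = 0.8002 V.

V ≈ 0.800 V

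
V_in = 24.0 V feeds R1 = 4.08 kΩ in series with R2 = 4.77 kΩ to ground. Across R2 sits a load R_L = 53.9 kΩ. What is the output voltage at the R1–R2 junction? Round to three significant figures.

V_out ≈ 12.4 V

First combine the lower leg with the load: R2 ‖ R_L = 4.382 kΩ.
Now apply the divider: V_out = 24.0 × 0.5179 = 12.43 V.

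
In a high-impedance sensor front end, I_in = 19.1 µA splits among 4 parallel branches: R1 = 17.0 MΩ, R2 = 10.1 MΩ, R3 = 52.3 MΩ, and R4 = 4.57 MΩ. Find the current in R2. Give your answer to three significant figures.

Conductances: ΣG = 1/17.0 + 1/10.1 + 1/52.3 + 1/4.57 = 0.3958 (1/MΩ).
R2 takes the fraction G_k/ΣG = 0.09901/0.3958 = 0.2502, so I = 19.1 × 0.2502 = 4.778 µA.

I ≈ 4.78 µA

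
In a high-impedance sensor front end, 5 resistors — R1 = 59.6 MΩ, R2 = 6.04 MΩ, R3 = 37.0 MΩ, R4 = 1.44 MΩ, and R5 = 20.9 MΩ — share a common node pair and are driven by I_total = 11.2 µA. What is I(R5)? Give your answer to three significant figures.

I ≈ 0.563 µA

ΣG = 1/59.6 + 1/6.04 + 1/37.0 + 1/1.44 + 1/20.9 = 0.9517.
By the current-divider rule, I = I_total · G_k/ΣG = 11.2 × 0.05028 = 0.5631 µA.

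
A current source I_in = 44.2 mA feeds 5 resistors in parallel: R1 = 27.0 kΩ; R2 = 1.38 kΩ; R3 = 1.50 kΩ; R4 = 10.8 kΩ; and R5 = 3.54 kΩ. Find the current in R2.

ΣG = 1/27.0 + 1/1.38 + 1/1.50 + 1/10.8 + 1/3.54 = 1.803.
Current divider: I(R2) = I_in · G_k/ΣG = 44.2 × (0.7246/1.803) = 44.2 × 0.4018 = 17.76 mA.

I ≈ 17.8 mA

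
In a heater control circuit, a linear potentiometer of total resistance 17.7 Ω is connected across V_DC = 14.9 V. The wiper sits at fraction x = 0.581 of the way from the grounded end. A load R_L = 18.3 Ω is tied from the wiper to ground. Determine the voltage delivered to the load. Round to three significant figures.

V_out ≈ 7.01 V

Lower segment x·R_p = 10.28 Ω; upper segment (1−x)·R_p = 7.416 Ω.
Lower segment in parallel with the load: 10.28 ‖ 18.3 = 6.584 Ω.
V_out = 14.9 × 6.584/(7.416 + 6.584) = 7.007 V.
(Unloaded: V_out = x·V_DC = 8.66 V.)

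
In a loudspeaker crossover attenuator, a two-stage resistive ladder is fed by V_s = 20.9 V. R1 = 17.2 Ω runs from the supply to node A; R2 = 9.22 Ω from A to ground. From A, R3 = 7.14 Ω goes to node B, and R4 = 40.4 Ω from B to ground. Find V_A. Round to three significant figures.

V_A ≈ 6.48 V

Looking into the second stage from A: R3 + R4 = 47.54 Ω appears in parallel with R2.
Effective lower resistance at A: R2 ‖ 47.54 = 7.722 Ω.
First divider: V_A = V_s · 7.722/(17.2 + 7.722) = 6.476 V.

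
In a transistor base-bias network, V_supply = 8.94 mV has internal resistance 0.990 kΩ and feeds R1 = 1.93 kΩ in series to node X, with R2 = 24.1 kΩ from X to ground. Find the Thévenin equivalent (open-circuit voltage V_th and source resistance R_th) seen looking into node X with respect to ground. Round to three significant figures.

R1' = 0.990 + 1.93 = 2.920 kΩ (source resistance + R1).
V_th is the unloaded tap voltage: V_supply · R2/(R1'+R2) = 8.94 × 0.8919 = 7.974 mV.
With V_supply suppressed (replaced by a short), R_th = R1' ‖ R2 = (2.920 × 24.1)/(2.920 + 24.1) = 2.604 kΩ.

V_th ≈ 7.97 mV, R_th ≈ 2.60 kΩ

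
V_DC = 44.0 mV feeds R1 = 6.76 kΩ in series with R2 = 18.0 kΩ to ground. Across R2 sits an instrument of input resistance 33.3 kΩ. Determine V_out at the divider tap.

V_out ≈ 27.9 mV

R2 ‖ R_L = (18.0 × 33.3)/(18.0 + 33.3) = 11.68 kΩ.
Then V_out = V_DC · R2'/(R1 + R2') = 44.0 × 11.68/18.44 = 27.87 mV.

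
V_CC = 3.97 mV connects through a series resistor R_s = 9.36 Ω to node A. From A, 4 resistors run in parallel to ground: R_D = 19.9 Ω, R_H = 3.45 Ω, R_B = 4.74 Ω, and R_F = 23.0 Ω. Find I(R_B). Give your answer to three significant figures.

Equivalent of the parallel group: R_p = 1.682 Ω.
Node voltage V_A = V_CC · R_p/(R_s + R_p) = 3.97 × 0.1523 = 0.6047 mV.
I(R_B) = V_A / R_B = 0.6047/4.74 = 0.1276 mA.

I ≈ 0.128 mA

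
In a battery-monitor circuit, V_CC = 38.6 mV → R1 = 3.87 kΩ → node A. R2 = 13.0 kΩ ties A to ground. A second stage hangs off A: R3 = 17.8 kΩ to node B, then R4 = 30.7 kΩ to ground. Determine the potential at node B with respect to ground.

Looking into the second stage from A: R3 + R4 = 48.50 kΩ appears in parallel with R2.
Effective lower resistance at A: R2 ‖ 48.50 = 10.25 kΩ.
V_A = 38.6 × 10.25/(3.87 + 10.25) = 28.02 mV.
Then the unloaded second divider: V_B = V_A × R4/(R3+R4) = 28.02 × 0.6330 = 17.74 mV.

V_B ≈ 17.7 mV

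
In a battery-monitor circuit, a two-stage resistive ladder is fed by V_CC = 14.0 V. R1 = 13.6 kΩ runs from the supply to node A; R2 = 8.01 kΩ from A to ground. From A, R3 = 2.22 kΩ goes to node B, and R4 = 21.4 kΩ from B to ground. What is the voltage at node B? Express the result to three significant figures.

V_B ≈ 3.87 V

Looking into the second stage from A: R3 + R4 = 23.62 kΩ appears in parallel with R2.
Effective lower resistance at A: R2 ‖ 23.62 = 5.982 kΩ.
V_A = 14.0 × 5.982/(13.6 + 5.982) = 4.277 V.
Stage 2 is unloaded, so V_B = V_A · R4/(R3+R4) = 4.277 × 21.4/23.62 = 3.875 V.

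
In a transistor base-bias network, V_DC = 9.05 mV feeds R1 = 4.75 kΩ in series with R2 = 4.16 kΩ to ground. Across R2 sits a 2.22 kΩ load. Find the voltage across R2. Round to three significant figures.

R2 ‖ R_L = (4.16 × 2.22)/(4.16 + 2.22) = 1.448 kΩ.
Then V_out = V_DC · R2'/(R1 + R2') = 9.05 × 1.448/6.198 = 2.114 mV.

V_out ≈ 2.11 mV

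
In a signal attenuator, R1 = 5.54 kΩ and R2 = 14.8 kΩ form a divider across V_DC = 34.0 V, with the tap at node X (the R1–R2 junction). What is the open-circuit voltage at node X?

V_th ≈ 24.7 V

Open-circuit (no load on X): V_th = V_DC · R2/(R1 + R2) = 34.0 × 14.8/(5.540 + 14.8) = 24.74 V.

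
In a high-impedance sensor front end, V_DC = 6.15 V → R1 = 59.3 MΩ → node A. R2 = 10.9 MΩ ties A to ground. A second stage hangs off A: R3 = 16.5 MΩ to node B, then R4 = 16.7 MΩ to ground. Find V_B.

V_B ≈ 0.376 V

The second stage (R3 + R4 = 33.20 MΩ) loads node A in parallel with R2.
R2 ‖ (R3+R4) = 8.206 MΩ.
V_A = 6.15 × 8.206/(59.3 + 8.206) = 0.7476 V.
Stage 2 is unloaded, so V_B = V_A · R4/(R3+R4) = 0.7476 × 16.7/33.20 = 0.3760 V.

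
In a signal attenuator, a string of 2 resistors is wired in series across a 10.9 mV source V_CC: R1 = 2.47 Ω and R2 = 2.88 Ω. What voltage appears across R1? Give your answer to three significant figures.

V ≈ 5.03 mV

Total series resistance ΣR = 2.47 + 2.88 = 5.350 Ω.
V = V_CC · R/ΣR = 10.9 × 0.4617 = 5.032 mV.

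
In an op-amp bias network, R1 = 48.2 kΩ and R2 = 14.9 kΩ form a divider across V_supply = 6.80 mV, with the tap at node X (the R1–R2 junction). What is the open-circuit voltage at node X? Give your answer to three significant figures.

Open-circuit (no load on X): V_th = V_supply · R2/(R1 + R2) = 6.80 × 14.9/(48.20 + 14.9) = 1.606 mV.

V_th ≈ 1.61 mV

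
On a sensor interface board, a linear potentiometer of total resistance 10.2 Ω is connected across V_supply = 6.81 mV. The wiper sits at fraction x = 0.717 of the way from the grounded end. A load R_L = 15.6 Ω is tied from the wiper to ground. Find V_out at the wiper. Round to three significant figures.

The pot divides into 2.887 Ω above the wiper and 7.313 Ω below.
(x·R_p) ‖ R_L = 4.979 Ω.
V_out = 6.81 × 4.979/(2.887 + 4.979) = 4.311 mV.

V_out ≈ 4.31 mV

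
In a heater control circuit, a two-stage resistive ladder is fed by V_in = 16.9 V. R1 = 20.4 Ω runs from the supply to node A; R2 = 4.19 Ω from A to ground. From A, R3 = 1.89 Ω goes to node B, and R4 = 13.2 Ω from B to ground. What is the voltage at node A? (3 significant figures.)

V_A ≈ 2.34 V

The second stage (R3 + R4 = 15.09 Ω) loads node A in parallel with R2.
Effective lower resistance at A: R2 ‖ 15.09 = 3.279 Ω.
V_A = 16.9 × 3.279/(20.4 + 3.279) = 2.341 V.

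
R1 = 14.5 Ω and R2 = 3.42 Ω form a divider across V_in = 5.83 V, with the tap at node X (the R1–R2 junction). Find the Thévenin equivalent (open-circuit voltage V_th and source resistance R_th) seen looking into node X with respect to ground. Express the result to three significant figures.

Open-circuit (no load on X): V_th = V_in · R2/(R1 + R2) = 5.83 × 3.42/(14.50 + 3.42) = 1.113 V.
Zeroing V_in shorts the top of R1 to ground, so R_th = R1 ‖ R2 = 2.767 Ω.

V_th ≈ 1.11 V, R_th ≈ 2.77 Ω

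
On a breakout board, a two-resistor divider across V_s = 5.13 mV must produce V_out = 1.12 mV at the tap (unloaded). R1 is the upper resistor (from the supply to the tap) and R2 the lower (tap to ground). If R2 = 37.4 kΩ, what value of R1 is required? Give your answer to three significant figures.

Required fraction k = V_out/V_s = 0.2183.
R1 = R2·(1/k − 1) = 37.4 × 3.580 = 133.9 kΩ.

R1 ≈ 134 kΩ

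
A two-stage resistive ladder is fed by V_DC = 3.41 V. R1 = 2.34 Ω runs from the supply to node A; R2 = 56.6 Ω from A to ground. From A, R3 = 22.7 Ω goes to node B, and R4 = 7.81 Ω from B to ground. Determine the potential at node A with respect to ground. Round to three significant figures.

V_A ≈ 3.05 V

Looking into the second stage from A: R3 + R4 = 30.51 Ω appears in parallel with R2.
Effective lower resistance at A: R2 ‖ 30.51 = 19.82 Ω.
First divider: V_A = V_DC · 19.82/(2.34 + 19.82) = 3.050 V.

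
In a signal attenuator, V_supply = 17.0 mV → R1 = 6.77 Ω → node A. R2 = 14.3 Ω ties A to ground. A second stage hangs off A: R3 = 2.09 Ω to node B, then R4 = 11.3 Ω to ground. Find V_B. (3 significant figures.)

The second stage (R3 + R4 = 13.39 Ω) loads node A in parallel with R2.
R2 ‖ (R3+R4) = 6.915 Ω.
So V_A = 17.0 × 0.5053 = 8.590 mV.
V_B = V_A × 0.8439 = 7.249 mV.

V_B ≈ 7.25 mV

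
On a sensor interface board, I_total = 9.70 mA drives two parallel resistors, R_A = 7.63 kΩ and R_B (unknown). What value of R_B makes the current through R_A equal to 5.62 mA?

R_B ≈ 10.5 kΩ

Two-branch current divider: I_A = I_total · R_B/(R_A + R_B).
With f = 0.5794, R_B = R_A · f/(1−f) = 7.63 × 1.377 = 10.51 kΩ.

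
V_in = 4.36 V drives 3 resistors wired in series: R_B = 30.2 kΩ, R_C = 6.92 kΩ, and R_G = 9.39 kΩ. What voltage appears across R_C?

V ≈ 0.649 V

Total series resistance ΣR = 30.2 + 6.92 + 9.39 = 46.51 kΩ.
V = V_in · R/ΣR = 4.36 × 0.1488 = 0.6487 V.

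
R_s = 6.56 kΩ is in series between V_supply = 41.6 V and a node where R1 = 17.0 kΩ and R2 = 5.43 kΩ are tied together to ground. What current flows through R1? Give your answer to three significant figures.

Parallel bank: R_p = 1/(1/17.0 + 1/5.43) = 4.115 kΩ.
Node voltage V_A = V_supply · R_p/(R_s + R_p) = 41.6 × 0.3855 = 16.04 V.
Branch current I = V_A/R1 = 16.04/17.0 = 0.9434 mA.

I ≈ 0.943 mA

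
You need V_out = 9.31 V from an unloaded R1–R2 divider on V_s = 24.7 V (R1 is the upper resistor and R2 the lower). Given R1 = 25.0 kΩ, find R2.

Required fraction k = V_out/V_s = 0.3769.
So R2 = R1 · V_out/(V_s − V_out) = 25.0 × 9.31/(24.7 − 9.31) = 25.0 × 0.6049 = 15.12 kΩ.

R2 ≈ 15.1 kΩ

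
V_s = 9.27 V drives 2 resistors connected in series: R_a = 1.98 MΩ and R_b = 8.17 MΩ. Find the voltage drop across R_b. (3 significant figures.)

V ≈ 7.46 V

Total series resistance ΣR = 1.98 + 8.17 = 10.15 MΩ.
V = V_s · R/ΣR = 9.27 × 0.8049 = 7.462 V.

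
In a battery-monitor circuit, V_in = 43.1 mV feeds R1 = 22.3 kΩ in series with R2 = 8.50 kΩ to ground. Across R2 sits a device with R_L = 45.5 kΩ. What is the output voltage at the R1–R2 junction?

V_out ≈ 10.5 mV

First combine the lower leg with the load: R2 ‖ R_L = 7.162 kΩ.
Then V_out = V_in · R2'/(R1 + R2') = 43.1 × 7.162/29.46 = 10.48 mV.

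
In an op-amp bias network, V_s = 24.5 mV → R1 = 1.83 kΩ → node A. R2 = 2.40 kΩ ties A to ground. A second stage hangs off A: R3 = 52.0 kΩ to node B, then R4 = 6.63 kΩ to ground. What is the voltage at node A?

V_A ≈ 13.7 mV

The second stage (R3 + R4 = 58.63 kΩ) loads node A in parallel with R2.
Effective lower resistance at A: R2 ‖ 58.63 = 2.306 kΩ.
First divider: V_A = V_s · 2.306/(1.83 + 2.306) = 13.66 mV.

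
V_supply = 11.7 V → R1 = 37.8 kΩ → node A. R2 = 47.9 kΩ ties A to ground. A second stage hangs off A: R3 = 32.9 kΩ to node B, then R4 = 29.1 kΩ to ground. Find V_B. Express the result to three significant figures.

V_B ≈ 2.29 V

Node A sees R2 in parallel with the series input of stage 2, R3 + R4 = 62.00 kΩ.
Effective lower resistance at A: R2 ‖ 62.00 = 27.02 kΩ.
First divider: V_A = V_supply · 27.02/(37.8 + 27.02) = 4.877 V.
Stage 2 is unloaded, so V_B = V_A · R4/(R3+R4) = 4.877 × 29.1/62.00 = 2.289 V.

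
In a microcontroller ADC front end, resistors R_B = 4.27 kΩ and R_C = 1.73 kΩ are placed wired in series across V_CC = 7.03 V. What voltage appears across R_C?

V ≈ 2.03 V

Series total: ΣR = 4.27 + 1.73 = 6.000 kΩ.
Voltage divider: V = V_CC · (1.730 / 6.000) = 7.03 × 0.2883 = 2.027 V.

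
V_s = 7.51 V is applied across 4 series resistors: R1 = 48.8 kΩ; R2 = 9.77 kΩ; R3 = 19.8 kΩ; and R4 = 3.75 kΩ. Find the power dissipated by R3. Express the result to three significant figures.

P ≈ 0.166 mW

Series current I = V_s/ΣR = 7.51/82.12 = 0.09145 mA.
P = I²R = 0.008363 × 19.8 = 0.1656 mW.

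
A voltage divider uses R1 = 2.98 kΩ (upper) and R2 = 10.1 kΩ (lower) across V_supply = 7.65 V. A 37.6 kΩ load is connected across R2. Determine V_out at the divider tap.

V_out ≈ 5.57 V

First combine the lower leg with the load: R2 ‖ R_L = 7.961 kΩ.
Voltage divider with the loaded lower leg: V_out = 7.65 × 7.961/(2.98 + 7.961) = 7.65 × 0.7276 = 5.566 V.
(Unloaded it would be 5.91 V; the load pulls it down.)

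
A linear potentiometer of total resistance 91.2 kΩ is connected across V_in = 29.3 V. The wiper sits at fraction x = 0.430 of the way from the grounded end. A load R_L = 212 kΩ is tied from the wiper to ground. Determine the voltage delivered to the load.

Split the track: R_lower = x·R_p = 39.22 kΩ, R_upper = (1−x)·R_p = 51.98 kΩ.
R_L loads the lower segment: effective lower R = 33.09 kΩ.
Then V_out = V_in · 33.09/(51.98 + 33.09) = 11.40 V.

V_out ≈ 11.4 V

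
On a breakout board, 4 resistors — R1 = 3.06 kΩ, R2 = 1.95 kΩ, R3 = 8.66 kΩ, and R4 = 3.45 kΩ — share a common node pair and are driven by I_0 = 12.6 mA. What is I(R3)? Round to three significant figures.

I ≈ 1.17 mA

Conductances: ΣG = 1/3.06 + 1/1.95 + 1/8.66 + 1/3.45 = 1.245 (1/kΩ).
By the current-divider rule, I = I_0 · G_k/ΣG = 12.6 × 0.09275 = 1.169 mA.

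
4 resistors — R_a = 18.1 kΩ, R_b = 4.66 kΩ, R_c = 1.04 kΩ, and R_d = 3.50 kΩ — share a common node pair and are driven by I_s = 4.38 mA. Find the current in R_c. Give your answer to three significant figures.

ΣG = 1/18.1 + 1/4.66 + 1/1.04 + 1/3.50 = 1.517.
R_c takes the fraction G_k/ΣG = 0.9615/1.517 = 0.6338, so I = 4.38 × 0.6338 = 2.776 mA.

I ≈ 2.78 mA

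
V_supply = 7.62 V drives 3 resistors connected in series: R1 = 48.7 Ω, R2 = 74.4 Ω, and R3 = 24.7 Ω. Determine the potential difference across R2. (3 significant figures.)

Series total: ΣR = 48.7 + 74.4 + 24.7 = 147.8 Ω.
V = V_supply · R/ΣR = 7.62 × 0.5034 = 3.836 V.

V ≈ 3.84 V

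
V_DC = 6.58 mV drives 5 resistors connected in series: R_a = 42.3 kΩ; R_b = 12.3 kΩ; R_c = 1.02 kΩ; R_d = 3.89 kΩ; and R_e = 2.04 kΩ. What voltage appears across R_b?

Total series resistance ΣR = 42.3 + 12.3 + 1.02 + 3.89 + 2.04 = 61.55 kΩ.
By the voltage-divider rule, V = 6.58 × 12.30/61.55 = 1.315 mV.

V ≈ 1.31 mV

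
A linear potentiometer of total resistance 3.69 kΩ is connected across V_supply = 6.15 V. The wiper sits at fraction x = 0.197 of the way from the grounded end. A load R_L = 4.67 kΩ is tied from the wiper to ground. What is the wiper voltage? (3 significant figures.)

V_out ≈ 1.08 V

Lower segment x·R_p = 0.7269 kΩ; upper segment (1−x)·R_p = 2.963 kΩ.
(x·R_p) ‖ R_L = 0.6290 kΩ.
V_out = 6.15 × 0.6290/(2.963 + 0.6290) = 1.077 V.
(Unloaded: V_out = x·V_supply = 1.21 V.)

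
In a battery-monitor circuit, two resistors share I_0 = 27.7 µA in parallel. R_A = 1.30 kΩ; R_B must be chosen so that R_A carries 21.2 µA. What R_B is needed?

Two-branch current divider: I_A = I_0 · R_B/(R_A + R_B).
21.2/27.7 = R_B/(R_A + R_B) → R_B = R_A · (0.7653)/(1 − 0.7653) = 1.30 × 3.262 = 4.240 kΩ.

R_B ≈ 4.24 kΩ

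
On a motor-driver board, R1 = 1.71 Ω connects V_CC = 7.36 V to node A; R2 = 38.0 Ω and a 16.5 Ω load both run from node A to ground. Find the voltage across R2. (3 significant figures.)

R2 ‖ R_L = (38.0 × 16.5)/(38.0 + 16.5) = 11.50 Ω.
Now apply the divider: V_out = 7.36 × 0.8706 = 6.408 V.

V_out ≈ 6.41 V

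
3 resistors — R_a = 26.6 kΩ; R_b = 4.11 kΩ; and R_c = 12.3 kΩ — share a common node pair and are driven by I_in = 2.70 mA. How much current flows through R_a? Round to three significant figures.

Conductances: ΣG = 1/26.6 + 1/4.11 + 1/12.3 = 0.3622 (1/kΩ).
R_a takes the fraction G_k/ΣG = 0.03759/0.3622 = 0.1038, so I = 2.70 × 0.1038 = 0.2802 mA.

I ≈ 0.280 mA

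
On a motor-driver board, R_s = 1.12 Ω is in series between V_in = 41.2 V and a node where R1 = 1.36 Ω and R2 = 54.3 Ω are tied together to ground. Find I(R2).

I ≈ 0.411 A

Parallel bank: R_p = 1/(1/1.36 + 1/54.3) = 1.327 Ω.
Node voltage V_A = V_in · R_p/(R_s + R_p) = 41.2 × 0.5423 = 22.34 V.
Branch current I = V_A/R2 = 22.34/54.3 = 0.4114 A.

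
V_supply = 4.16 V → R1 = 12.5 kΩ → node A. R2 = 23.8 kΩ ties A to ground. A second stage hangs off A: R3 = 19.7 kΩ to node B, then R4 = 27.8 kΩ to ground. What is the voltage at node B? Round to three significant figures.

V_B ≈ 1.36 V

Looking into the second stage from A: R3 + R4 = 47.50 kΩ appears in parallel with R2.
R2 ‖ (R3+R4) = 15.86 kΩ.
So V_A = 4.16 × 0.5592 = 2.326 V.
Stage 2 is unloaded, so V_B = V_A · R4/(R3+R4) = 2.326 × 27.8/47.50 = 1.361 V.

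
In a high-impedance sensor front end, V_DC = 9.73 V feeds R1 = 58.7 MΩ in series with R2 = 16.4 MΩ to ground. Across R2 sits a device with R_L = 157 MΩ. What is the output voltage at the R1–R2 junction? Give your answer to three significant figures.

V_out ≈ 1.96 V

First combine the lower leg with the load: R2 ‖ R_L = 14.85 MΩ.
Voltage divider with the loaded lower leg: V_out = 9.73 × 14.85/(58.7 + 14.85) = 9.73 × 0.2019 = 1.964 V.
(Unloaded it would be 2.12 V; the load pulls it down.)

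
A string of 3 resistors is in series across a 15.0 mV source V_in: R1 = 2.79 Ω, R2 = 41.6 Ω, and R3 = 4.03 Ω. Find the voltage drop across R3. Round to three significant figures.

V ≈ 1.25 mV

Series total: ΣR = 2.79 + 41.6 + 4.03 = 48.42 Ω.
V = V_in · R/ΣR = 15.0 × 0.08323 = 1.248 mV.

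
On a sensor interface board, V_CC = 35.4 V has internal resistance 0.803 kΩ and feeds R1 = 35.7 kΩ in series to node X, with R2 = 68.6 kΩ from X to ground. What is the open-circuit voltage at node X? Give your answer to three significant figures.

V_th ≈ 23.1 V

R1' = 0.803 + 35.7 = 36.50 kΩ (source resistance + R1).
Open-circuit (no load on X): V_th = V_CC · R2/(R1' + R2) = 35.4 × 68.6/(36.50 + 68.6) = 23.11 V.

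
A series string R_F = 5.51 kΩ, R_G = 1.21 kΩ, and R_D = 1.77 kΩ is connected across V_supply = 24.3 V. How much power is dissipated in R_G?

ΣR = 8.490 kΩ → I = 24.3/8.490 = 2.862 mA.
P = I²R = 8.192 × 1.21 = 9.912 mW.

P ≈ 9.91 mW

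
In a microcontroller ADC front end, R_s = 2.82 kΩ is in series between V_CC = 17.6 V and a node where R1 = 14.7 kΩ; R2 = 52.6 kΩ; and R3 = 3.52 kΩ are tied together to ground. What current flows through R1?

I ≈ 0.585 mA

Combine the parallel branches: R_p = (1/14.7 + 1/52.6 + 1/3.52)⁻¹ = 2.694 kΩ.
Node voltage V_A = V_CC · R_p/(R_s + R_p) = 17.6 × 0.4886 = 8.600 V.
Branch current I = V_A/R1 = 8.600/14.7 = 0.5850 mA.
(Check via current divider: I_total = 3.192 mA; share G_k/ΣG = 0.1833 → same result.)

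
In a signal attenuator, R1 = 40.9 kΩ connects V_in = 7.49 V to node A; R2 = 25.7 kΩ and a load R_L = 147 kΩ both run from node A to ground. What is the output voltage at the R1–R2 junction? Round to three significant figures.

First combine the lower leg with the load: R2 ‖ R_L = 21.88 kΩ.
Then V_out = V_in · R2'/(R1 + R2') = 7.49 × 21.88/62.78 = 2.610 V.

V_out ≈ 2.61 V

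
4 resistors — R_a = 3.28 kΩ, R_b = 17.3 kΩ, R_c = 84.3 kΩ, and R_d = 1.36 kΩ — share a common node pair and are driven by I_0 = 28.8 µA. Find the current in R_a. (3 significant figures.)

ΣG = 1/3.28 + 1/17.3 + 1/84.3 + 1/1.36 = 1.110.
By the current-divider rule, I = I_0 · G_k/ΣG = 28.8 × 0.2747 = 7.912 µA.

I ≈ 7.91 µA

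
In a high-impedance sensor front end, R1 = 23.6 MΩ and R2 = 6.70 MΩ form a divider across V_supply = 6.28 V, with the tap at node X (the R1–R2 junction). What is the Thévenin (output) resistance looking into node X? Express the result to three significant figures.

R_th ≈ 5.22 MΩ

With V_supply suppressed (replaced by a short), R_th = R1 ‖ R2 = (23.60 × 6.70)/(23.60 + 6.70) = 5.218 MΩ.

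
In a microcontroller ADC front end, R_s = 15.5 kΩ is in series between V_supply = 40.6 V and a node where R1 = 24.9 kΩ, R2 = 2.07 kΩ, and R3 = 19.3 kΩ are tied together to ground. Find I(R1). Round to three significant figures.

I ≈ 0.164 mA

Parallel bank: R_p = 1/(1/24.9 + 1/2.07 + 1/19.3) = 1.739 kΩ.
V_A = 40.6 × 1.739/17.24 = 4.095 V.
I(R1) = V_A / R1 = 4.095/24.9 = 0.1645 mA.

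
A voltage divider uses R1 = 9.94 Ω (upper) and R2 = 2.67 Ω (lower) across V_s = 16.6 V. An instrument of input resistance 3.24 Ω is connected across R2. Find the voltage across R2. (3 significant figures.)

V_out ≈ 2.13 V

R2 ‖ R_L = (2.67 × 3.24)/(2.67 + 3.24) = 1.464 Ω.
Voltage divider with the loaded lower leg: V_out = 16.6 × 1.464/(9.94 + 1.464) = 16.6 × 0.1284 = 2.131 V.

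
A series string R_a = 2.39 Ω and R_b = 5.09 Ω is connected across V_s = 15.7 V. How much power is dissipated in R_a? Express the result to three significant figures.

P ≈ 10.5 W

Series current I = V_s/ΣR = 15.7/7.480 = 2.099 A.
V(R_a) = I·R = 5.016 V; P = V·I = 5.016 × 2.099 = 10.53 W.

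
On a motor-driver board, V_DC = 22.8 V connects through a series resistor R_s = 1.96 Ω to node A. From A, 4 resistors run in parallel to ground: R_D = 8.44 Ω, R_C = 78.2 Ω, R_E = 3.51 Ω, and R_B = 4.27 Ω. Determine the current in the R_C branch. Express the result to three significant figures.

I ≈ 0.128 A

Parallel bank: R_p = 1/(1/8.44 + 1/78.2 + 1/3.51 + 1/4.27) = 1.538 Ω.
Node voltage V_A = V_DC · R_p/(R_s + R_p) = 22.8 × 0.4396 = 10.02 V.
I(R_C) = V_A / R_C = 10.02/78.2 = 0.1282 A.
(Check via current divider: I_total = 6.519 A; share G_k/ΣG = 0.01966 → same result.)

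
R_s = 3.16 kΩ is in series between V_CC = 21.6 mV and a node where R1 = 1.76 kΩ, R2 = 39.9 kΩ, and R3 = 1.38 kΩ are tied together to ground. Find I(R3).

I ≈ 3.03 µA

Equivalent of the parallel group: R_p = 0.7588 kΩ.
Node voltage V_A = V_CC · R_p/(R_s + R_p) = 21.6 × 0.1936 = 4.182 mV.
I(R3) = V_A / R3 = 4.182/1.38 = 3.031 µA.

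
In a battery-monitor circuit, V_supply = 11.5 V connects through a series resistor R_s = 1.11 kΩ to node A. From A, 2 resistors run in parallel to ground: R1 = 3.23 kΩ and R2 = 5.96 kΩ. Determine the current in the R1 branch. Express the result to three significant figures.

I ≈ 2.33 mA

Equivalent of the parallel group: R_p = 2.095 kΩ.
V_A = 11.5 × 2.095/3.205 = 7.517 V.
Branch current I = V_A/R1 = 7.517/3.23 = 2.327 mA.
(Check via current divider: I_total = 3.588 mA; share G_k/ΣG = 0.6485 → same result.)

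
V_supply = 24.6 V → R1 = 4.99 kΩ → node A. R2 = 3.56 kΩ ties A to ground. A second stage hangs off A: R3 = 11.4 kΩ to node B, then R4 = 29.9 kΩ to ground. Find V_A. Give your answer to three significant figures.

V_A ≈ 9.75 V

Node A sees R2 in parallel with the series input of stage 2, R3 + R4 = 41.30 kΩ.
R2 ‖ (R3+R4) = 3.277 kΩ.
First divider: V_A = V_supply · 3.277/(4.99 + 3.277) = 9.752 V.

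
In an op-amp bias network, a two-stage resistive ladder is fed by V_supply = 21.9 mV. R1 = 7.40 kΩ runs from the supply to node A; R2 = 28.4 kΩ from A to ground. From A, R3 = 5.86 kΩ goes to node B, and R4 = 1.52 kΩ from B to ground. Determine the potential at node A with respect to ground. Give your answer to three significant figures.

V_A ≈ 9.68 mV

Node A sees R2 in parallel with the series input of stage 2, R3 + R4 = 7.380 kΩ.
Effective lower resistance at A: R2 ‖ 7.380 = 5.858 kΩ.
V_A = 21.9 × 5.858/(7.40 + 5.858) = 9.676 mV.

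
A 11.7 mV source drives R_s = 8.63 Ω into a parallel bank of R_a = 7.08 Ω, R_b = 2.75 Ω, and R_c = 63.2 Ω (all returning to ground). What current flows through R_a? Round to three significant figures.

Combine the parallel branches: R_p = (1/7.08 + 1/2.75 + 1/63.2)⁻¹ = 1.920 Ω.
Node voltage V_A = V_supply · R_p/(R_s + R_p) = 11.7 × 0.1820 = 2.130 mV.
Branch current I = V_A/R_a = 2.130/7.08 = 0.3008 mA.

I ≈ 0.301 mA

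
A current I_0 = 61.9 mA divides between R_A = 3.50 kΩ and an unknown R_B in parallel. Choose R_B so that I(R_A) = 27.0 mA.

In a two-way split, I_A/I_0 = R_B/(R_A + R_B).
With f = 0.4362, R_B = R_A · f/(1−f) = 3.50 × 0.7736 = 2.708 kΩ.

R_B ≈ 2.71 kΩ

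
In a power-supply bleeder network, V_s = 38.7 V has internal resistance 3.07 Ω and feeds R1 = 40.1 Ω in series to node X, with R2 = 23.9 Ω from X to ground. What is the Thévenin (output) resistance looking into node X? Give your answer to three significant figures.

R1' = 3.07 + 40.1 = 43.17 Ω (source resistance + R1).
With V_s suppressed (replaced by a short), R_th = R1' ‖ R2 = (43.17 × 23.9)/(43.17 + 23.9) = 15.38 Ω.

R_th ≈ 15.4 Ω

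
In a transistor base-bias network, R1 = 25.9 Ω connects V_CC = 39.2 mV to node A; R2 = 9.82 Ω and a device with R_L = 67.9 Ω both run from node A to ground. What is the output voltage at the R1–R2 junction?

The load sits in parallel with R2, giving an effective lower resistance R2' = R2·R_L/(R2+R_L) = 8.579 Ω.
Then V_out = V_CC · R2'/(R1 + R2') = 39.2 × 8.579/34.48 = 9.754 mV.

V_out ≈ 9.75 mV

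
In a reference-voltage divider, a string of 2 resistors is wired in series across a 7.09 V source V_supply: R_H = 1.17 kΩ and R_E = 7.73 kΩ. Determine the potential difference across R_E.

V ≈ 6.16 V

Series total: ΣR = 1.17 + 7.73 = 8.900 kΩ.
Voltage divider: V = V_supply · (7.730 / 8.900) = 7.09 × 0.8685 = 6.158 V.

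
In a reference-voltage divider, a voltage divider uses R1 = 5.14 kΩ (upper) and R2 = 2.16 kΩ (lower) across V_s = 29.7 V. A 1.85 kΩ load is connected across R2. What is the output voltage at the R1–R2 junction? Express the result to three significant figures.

V_out ≈ 4.82 V

R2 ‖ R_L = (2.16 × 1.85)/(2.16 + 1.85) = 0.9965 kΩ.
Then V_out = V_s · R2'/(R1 + R2') = 29.7 × 0.9965/6.137 = 4.823 V.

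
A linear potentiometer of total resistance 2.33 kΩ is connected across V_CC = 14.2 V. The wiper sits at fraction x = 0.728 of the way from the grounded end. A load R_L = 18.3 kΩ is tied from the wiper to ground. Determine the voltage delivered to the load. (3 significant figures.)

V_out ≈ 10.1 V

Split the track: R_lower = x·R_p = 1.696 kΩ, R_upper = (1−x)·R_p = 0.6338 kΩ.
R_L loads the lower segment: effective lower R = 1.552 kΩ.
Then V_out = V_CC · 1.552/(0.6338 + 1.552) = 10.08 V.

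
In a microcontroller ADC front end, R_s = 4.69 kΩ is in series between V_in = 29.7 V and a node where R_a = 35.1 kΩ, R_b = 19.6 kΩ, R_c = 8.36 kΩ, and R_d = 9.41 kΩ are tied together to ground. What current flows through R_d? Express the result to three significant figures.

Equivalent of the parallel group: R_p = 3.274 kΩ.
Node voltage V_A = V_in · R_p/(R_s + R_p) = 29.7 × 0.4111 = 12.21 V.
Branch current I = V_A/R_d = 12.21/9.41 = 1.298 mA.
(Equivalently: I_total = 3.729 mA, then current-divider fraction G_k/ΣG = 0.3480.)

I ≈ 1.30 mA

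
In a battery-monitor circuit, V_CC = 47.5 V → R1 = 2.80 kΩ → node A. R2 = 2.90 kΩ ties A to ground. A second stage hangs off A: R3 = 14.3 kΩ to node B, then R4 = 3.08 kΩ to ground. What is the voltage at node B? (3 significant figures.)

V_B ≈ 3.96 V

The second stage (R3 + R4 = 17.38 kΩ) loads node A in parallel with R2.
R2 ‖ (R3+R4) = 2.485 kΩ.
First divider: V_A = V_CC · 2.485/(2.80 + 2.485) = 22.34 V.
V_B = V_A × 0.1772 = 3.958 V.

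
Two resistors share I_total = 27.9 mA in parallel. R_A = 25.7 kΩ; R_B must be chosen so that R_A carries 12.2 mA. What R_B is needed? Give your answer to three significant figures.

R_B ≈ 20.0 kΩ

The fraction through R_A equals R_B/(R_A+R_B).
With f = 0.4373, R_B = R_A · f/(1−f) = 25.7 × 0.7771 = 19.97 kΩ.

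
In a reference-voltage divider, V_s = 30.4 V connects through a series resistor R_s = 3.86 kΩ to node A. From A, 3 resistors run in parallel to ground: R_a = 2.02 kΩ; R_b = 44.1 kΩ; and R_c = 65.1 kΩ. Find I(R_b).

Parallel bank: R_p = 1/(1/2.02 + 1/44.1 + 1/65.1) = 1.876 kΩ.
Node voltage V_A = V_s · R_p/(R_s + R_p) = 30.4 × 0.3270 = 9.942 V.
I(R_b) = V_A / R_b = 9.942/44.1 = 0.2254 mA.
(Equivalently: I_total = 5.300 mA, then current-divider fraction G_k/ΣG = 0.04254.)

I ≈ 0.225 mA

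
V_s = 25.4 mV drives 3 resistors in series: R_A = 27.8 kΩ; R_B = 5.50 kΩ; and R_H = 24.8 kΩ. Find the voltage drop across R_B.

Series total: ΣR = 27.8 + 5.50 + 24.8 = 58.10 kΩ.
V = V_s · R/ΣR = 25.4 × 0.09466 = 2.404 mV.

V ≈ 2.40 mV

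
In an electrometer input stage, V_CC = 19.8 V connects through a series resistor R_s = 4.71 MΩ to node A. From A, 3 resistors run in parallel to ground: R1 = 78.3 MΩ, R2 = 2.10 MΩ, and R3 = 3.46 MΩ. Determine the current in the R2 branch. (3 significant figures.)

I ≈ 2.02 µA

Equivalent of the parallel group: R_p = 1.285 MΩ.
Node voltage V_A = V_CC · R_p/(R_s + R_p) = 19.8 × 0.2144 = 4.245 V.
I(R2) = V_A / R2 = 4.245/2.10 = 2.021 µA.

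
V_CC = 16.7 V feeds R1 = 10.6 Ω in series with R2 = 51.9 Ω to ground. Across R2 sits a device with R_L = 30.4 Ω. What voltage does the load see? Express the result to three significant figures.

V_out ≈ 10.8 V

The load sits in parallel with R2, giving an effective lower resistance R2' = R2·R_L/(R2+R_L) = 19.17 Ω.
Then V_out = V_CC · R2'/(R1 + R2') = 16.7 × 19.17/29.77 = 10.75 V.
(Unloaded it would be 13.9 V; the load pulls it down.)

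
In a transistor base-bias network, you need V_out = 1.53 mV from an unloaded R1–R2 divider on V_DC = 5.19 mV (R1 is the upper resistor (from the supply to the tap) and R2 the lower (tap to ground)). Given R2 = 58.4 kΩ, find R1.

V_out/V_DC = R2/(R1+R2) = 0.2948.
Rearranging, R1 = R2·(1−k)/k = 58.4 × 2.392 = 139.7 kΩ.

R1 ≈ 140 kΩ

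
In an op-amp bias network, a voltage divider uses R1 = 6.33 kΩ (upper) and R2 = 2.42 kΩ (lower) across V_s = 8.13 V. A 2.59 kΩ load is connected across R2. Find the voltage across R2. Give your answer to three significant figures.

V_out ≈ 1.34 V

R2 ‖ R_L = (2.42 × 2.59)/(2.42 + 2.59) = 1.251 kΩ.
Now apply the divider: V_out = 8.13 × 0.1650 = 1.342 V.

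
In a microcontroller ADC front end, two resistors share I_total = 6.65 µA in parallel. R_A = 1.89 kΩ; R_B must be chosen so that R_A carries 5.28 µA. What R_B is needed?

R_B ≈ 7.28 kΩ

In a two-way split, I_A/I_total = R_B/(R_A + R_B).
With f = 0.7940, R_B = R_A · f/(1−f) = 1.89 × 3.854 = 7.284 kΩ.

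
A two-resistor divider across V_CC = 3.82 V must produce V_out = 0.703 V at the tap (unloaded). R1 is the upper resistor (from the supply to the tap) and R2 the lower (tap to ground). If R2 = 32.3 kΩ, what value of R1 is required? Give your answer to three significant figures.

R1 ≈ 143 kΩ

The divider ratio is R2/(R1+R2) = 0.703/3.82 = 0.1840.
So R1 = R2 · (V_CC/V_out − 1) = 32.3 × (3.82/0.703 − 1) = 32.3 × 4.434 = 143.2 kΩ.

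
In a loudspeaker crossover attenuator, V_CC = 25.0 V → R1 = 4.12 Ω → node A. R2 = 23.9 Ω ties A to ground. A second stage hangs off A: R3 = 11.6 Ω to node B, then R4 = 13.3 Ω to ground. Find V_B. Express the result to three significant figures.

V_B ≈ 9.98 V

Looking into the second stage from A: R3 + R4 = 24.90 Ω appears in parallel with R2.
R2 ‖ (R3+R4) = 12.19 Ω.
V_A = 25.0 × 12.19/(4.12 + 12.19) = 18.69 V.
V_B = V_A × 0.5341 = 9.981 V.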